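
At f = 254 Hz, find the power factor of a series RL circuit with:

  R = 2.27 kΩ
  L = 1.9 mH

Step 1 — Angular frequency: ω = 2π·f = 2π·254 = 1596 rad/s.
Step 2 — Component impedances:
  R: Z = R = 2270 Ω
  L: Z = jωL = j·1596·0.0019 = 0 + j3.032 Ω
Step 3 — Series combination: Z_total = R + L = 2270 + j3.032 Ω = 2270∠0.1° Ω.
Step 4 — Power factor: PF = cos(φ) = Re(Z)/|Z| = 2270/2270 = 1.
Step 5 — Type: Im(Z) = 3.032 ⇒ lagging (phase φ = 0.1°).

PF = 1 (lagging, φ = 0.1°)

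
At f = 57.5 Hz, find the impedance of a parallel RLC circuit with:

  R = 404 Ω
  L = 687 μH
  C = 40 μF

Step 1 — Angular frequency: ω = 2π·f = 2π·57.5 = 361.3 rad/s.
Step 2 — Component impedances:
  R: Z = R = 404 Ω
  L: Z = jωL = j·361.3·0.000687 = 0 + j0.2482 Ω
  C: Z = 1/(jωC) = -j/(ω·C) = 0 - j69.2 Ω
Step 3 — Parallel combination: 1/Z_total = 1/R + 1/L + 1/C; Z_total = 0.0001536 + j0.2491 Ω = 0.2491∠90.0° Ω.

Z = 0.0001536 + j0.2491 Ω = 0.2491∠90.0° Ω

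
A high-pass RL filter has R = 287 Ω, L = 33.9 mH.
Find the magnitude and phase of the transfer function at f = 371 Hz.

Step 1 — Angular frequency: ω = 2π·371 = 2331 rad/s.
Step 2 — Transfer function: H(jω) = jωL/(R + jωL).
Step 3 — Numerator jωL = j·79.02; denominator R + jωL = 287 + j79.02.
Step 4 — H = 0.07047 + j0.2559.
Step 5 — Magnitude: |H| = 0.2655 (-11.5 dB); phase: φ = 74.6°.

|H| = 0.2655 (-11.5 dB), φ = 74.6°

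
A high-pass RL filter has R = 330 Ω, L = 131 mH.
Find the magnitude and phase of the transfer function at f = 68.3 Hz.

Step 1 — Angular frequency: ω = 2π·68.3 = 429.1 rad/s.
Step 2 — Transfer function: H(jω) = jωL/(R + jωL).
Step 3 — Numerator jωL = j·56.22; denominator R + jωL = 330 + j56.22.
Step 4 — H = 0.0282 + j0.1656.
Step 5 — Magnitude: |H| = 0.1679 (-15.5 dB); phase: φ = 80.3°.

|H| = 0.1679 (-15.5 dB), φ = 80.3°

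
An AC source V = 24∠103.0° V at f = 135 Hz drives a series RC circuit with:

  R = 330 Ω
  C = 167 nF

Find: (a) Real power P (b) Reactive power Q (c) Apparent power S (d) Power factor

Step 1 — Angular frequency: ω = 2π·f = 2π·135 = 848.2 rad/s.
Step 2 — Component impedances:
  R: Z = R = 330 Ω
  C: Z = 1/(jωC) = -j/(ω·C) = 0 - j7059 Ω
Step 3 — Series combination: Z_total = R + C = 330 - j7059 Ω = 7067∠-87.3° Ω.
Step 4 — Source phasor: V = 24∠103.0° V = -5.399 + j23.38 V.
Step 5 — Current: I = V / Z = -0.003341 - j0.0006086 A = 0.003396∠-169.7° A.
Step 6 — Complex power: S = V·I* = 0.003806 - j0.08142 VA.
Step 7 — Real power: P = Re(S) = 0.003806 W.
Step 8 — Reactive power: Q = Im(S) = -0.08142 VAR.
Step 9 — Apparent power: |S| = 0.0815 VA.
Step 10 — Power factor: PF = P/|S| = 0.04669 (leading).

(a) P = 0.003806 W  (b) Q = -0.08142 VAR  (c) S = 0.0815 VA  (d) PF = 0.04669 (leading)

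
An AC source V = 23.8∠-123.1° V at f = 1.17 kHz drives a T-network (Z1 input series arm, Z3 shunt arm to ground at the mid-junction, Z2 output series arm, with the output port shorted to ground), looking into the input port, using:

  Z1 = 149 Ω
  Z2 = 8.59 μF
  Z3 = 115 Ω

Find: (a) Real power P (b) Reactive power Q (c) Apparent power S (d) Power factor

Step 1 — Angular frequency: ω = 2π·f = 2π·1170 = 7351 rad/s.
Step 2 — Component impedances:
  Z1: Z = R = 149 Ω
  Z2: Z = 1/(jωC) = -j/(ω·C) = 0 - j15.84 Ω
  Z3: Z = R = 115 Ω
Step 3 — With the output port shorted to ground, the output series arm Z2 runs from the junction to ground; the shunt arm Z3 also runs from the junction to ground. They appear in parallel: Z3 || Z2 = 2.14 - j15.54 Ω.
Step 4 — Series with input arm Z1: Z_in = Z1 + (Z3 || Z2) = 151.1 - j15.54 Ω = 151.9∠-5.9° Ω.
Step 5 — Source phasor: V = 23.8∠-123.1° V = -13 - j19.94 V.
Step 6 — Current: I = V / Z = -0.07167 - j0.1393 A = 0.1566∠-117.2° A.
Step 7 — Complex power: S = V·I* = 3.709 - j0.3813 VA.
Step 8 — Real power: P = Re(S) = 3.709 W.
Step 9 — Reactive power: Q = Im(S) = -0.3813 VAR.
Step 10 — Apparent power: |S| = 3.728 VA.
Step 11 — Power factor: PF = P/|S| = 0.9948 (leading).

(a) P = 3.709 W  (b) Q = -0.3813 VAR  (c) S = 3.728 VA  (d) PF = 0.9948 (leading)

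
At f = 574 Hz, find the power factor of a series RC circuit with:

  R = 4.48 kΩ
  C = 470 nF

Step 1 — Angular frequency: ω = 2π·f = 2π·574 = 3607 rad/s.
Step 2 — Component impedances:
  R: Z = R = 4480 Ω
  C: Z = 1/(jωC) = -j/(ω·C) = 0 - j589.9 Ω
Step 3 — Series combination: Z_total = R + C = 4480 - j589.9 Ω = 4519∠-7.5° Ω.
Step 4 — Power factor: PF = cos(φ) = Re(Z)/|Z| = 4480/4519 = 0.9914.
Step 5 — Type: Im(Z) = -589.9 ⇒ leading (phase φ = -7.5°).

PF = 0.9914 (leading, φ = -7.5°)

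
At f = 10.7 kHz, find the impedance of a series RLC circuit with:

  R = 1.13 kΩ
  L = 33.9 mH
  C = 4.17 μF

Step 1 — Angular frequency: ω = 2π·f = 2π·1.07e+04 = 6.723e+04 rad/s.
Step 2 — Component impedances:
  R: Z = R = 1130 Ω
  L: Z = jωL = j·6.723e+04·0.0339 = 0 + j2279 Ω
  C: Z = 1/(jωC) = -j/(ω·C) = 0 - j3.567 Ω
Step 3 — Series combination: Z_total = R + L + C = 1130 + j2276 Ω = 2541∠63.6° Ω.

Z = 1130 + j2276 Ω = 2541∠63.6° Ω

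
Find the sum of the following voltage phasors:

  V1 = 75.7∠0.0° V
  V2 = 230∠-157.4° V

Step 1 — Convert each phasor to rectangular form:
  V1 = 75.7·(cos(0.0°) + j·sin(0.0°)) = 75.7 V
  V2 = 230·(cos(-157.4°) + j·sin(-157.4°)) = -212.3 - j88.39 V
Step 2 — Sum components: V_total = -136.6 - j88.39 V.
Step 3 — Convert to polar: |V_total| = 162.7 V, ∠V_total = -147.1°.

V_total = 162.7∠-147.1° V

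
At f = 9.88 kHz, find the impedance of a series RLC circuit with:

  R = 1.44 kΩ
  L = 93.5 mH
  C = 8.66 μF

Step 1 — Angular frequency: ω = 2π·f = 2π·9880 = 6.208e+04 rad/s.
Step 2 — Component impedances:
  R: Z = R = 1440 Ω
  L: Z = jωL = j·6.208e+04·0.0935 = 0 + j5804 Ω
  C: Z = 1/(jωC) = -j/(ω·C) = 0 - j1.86 Ω
Step 3 — Series combination: Z_total = R + L + C = 1440 + j5802 Ω = 5978∠76.1° Ω.

Z = 1440 + j5802 Ω = 5978∠76.1° Ω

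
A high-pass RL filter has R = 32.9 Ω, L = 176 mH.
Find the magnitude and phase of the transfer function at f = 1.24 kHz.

Step 1 — Angular frequency: ω = 2π·1240 = 7791 rad/s.
Step 2 — Transfer function: H(jω) = jωL/(R + jωL).
Step 3 — Numerator jωL = j·1371; denominator R + jωL = 32.9 + j1371.
Step 4 — H = 0.9994 + j0.02398.
Step 5 — Magnitude: |H| = 0.9997 (-0.0 dB); phase: φ = 1.4°.

|H| = 0.9997 (-0.0 dB), φ = 1.4°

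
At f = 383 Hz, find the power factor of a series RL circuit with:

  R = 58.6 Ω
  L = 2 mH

Step 1 — Angular frequency: ω = 2π·f = 2π·383 = 2406 rad/s.
Step 2 — Component impedances:
  R: Z = R = 58.6 Ω
  L: Z = jωL = j·2406·0.002 = 0 + j4.813 Ω
Step 3 — Series combination: Z_total = R + L = 58.6 + j4.813 Ω = 58.8∠4.7° Ω.
Step 4 — Power factor: PF = cos(φ) = Re(Z)/|Z| = 58.6/58.8 = 0.9966.
Step 5 — Type: Im(Z) = 4.813 ⇒ lagging (phase φ = 4.7°).

PF = 0.9966 (lagging, φ = 4.7°)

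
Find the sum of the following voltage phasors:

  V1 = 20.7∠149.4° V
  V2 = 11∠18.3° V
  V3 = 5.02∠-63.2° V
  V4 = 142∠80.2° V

Step 1 — Convert each phasor to rectangular form:
  V1 = 20.7·(cos(149.4°) + j·sin(149.4°)) = -17.82 + j10.54 V
  V2 = 11·(cos(18.3°) + j·sin(18.3°)) = 10.44 + j3.454 V
  V3 = 5.02·(cos(-63.2°) + j·sin(-63.2°)) = 2.263 - j4.481 V
  V4 = 142·(cos(80.2°) + j·sin(80.2°)) = 24.17 + j139.9 V
Step 2 — Sum components: V_total = 19.06 + j149.4 V.
Step 3 — Convert to polar: |V_total| = 150.6 V, ∠V_total = 82.7°.

V_total = 150.6∠82.7° V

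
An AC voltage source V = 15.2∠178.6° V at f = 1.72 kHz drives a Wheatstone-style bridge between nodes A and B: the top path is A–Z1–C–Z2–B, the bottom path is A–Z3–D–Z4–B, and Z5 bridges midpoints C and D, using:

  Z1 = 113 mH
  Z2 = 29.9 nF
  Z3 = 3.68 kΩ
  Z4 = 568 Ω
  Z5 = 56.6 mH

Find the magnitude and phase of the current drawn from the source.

Step 1 — Angular frequency: ω = 2π·f = 2π·1720 = 1.081e+04 rad/s.
Step 2 — Component impedances:
  Z1: Z = jωL = j·1.081e+04·0.113 = 0 + j1221 Ω
  Z2: Z = 1/(jωC) = -j/(ω·C) = 0 - j3095 Ω
  Z3: Z = R = 3680 Ω
  Z4: Z = R = 568 Ω
  Z5: Z = jωL = j·1.081e+04·0.0566 = 0 + j611.7 Ω
Step 3 — Bridge requires nodal analysis (the Z5 bridge couples midpoints C and D, so the two paths cannot be reduced to a simple series/parallel combination). Setting node B to ground and injecting 1 A at node A, the 3-node admittance system at A, C, D solves to V_A = Z_AB = 1555 + j1237 Ω = 1987∠38.5° Ω.
Step 4 — Source phasor: V = 15.2∠178.6° V = -15.2 + j0.3714 V.
Step 5 — Ohm's law: I = V / Z_total = (-15.2 + j0.3714) / (1555 + j1237) = -0.00587 + j0.004906 A.
Step 6 — Convert to polar: |I| = 0.00765 A, ∠I = 140.1°.

I = 0.00765∠140.1° A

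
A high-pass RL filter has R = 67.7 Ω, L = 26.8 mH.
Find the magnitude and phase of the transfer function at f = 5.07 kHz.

Step 1 — Angular frequency: ω = 2π·5070 = 3.186e+04 rad/s.
Step 2 — Transfer function: H(jω) = jωL/(R + jωL).
Step 3 — Numerator jωL = j·853.7; denominator R + jωL = 67.7 + j853.7.
Step 4 — H = 0.9938 + j0.0788.
Step 5 — Magnitude: |H| = 0.9969 (-0.0 dB); phase: φ = 4.5°.

|H| = 0.9969 (-0.0 dB), φ = 4.5°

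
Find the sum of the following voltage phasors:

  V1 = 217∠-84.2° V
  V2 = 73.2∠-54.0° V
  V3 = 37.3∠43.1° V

Step 1 — Convert each phasor to rectangular form:
  V1 = 217·(cos(-84.2°) + j·sin(-84.2°)) = 21.93 - j215.9 V
  V2 = 73.2·(cos(-54.0°) + j·sin(-54.0°)) = 43.03 - j59.22 V
  V3 = 37.3·(cos(43.1°) + j·sin(43.1°)) = 27.24 + j25.49 V
Step 2 — Sum components: V_total = 92.19 - j249.6 V.
Step 3 — Convert to polar: |V_total| = 266.1 V, ∠V_total = -69.7°.

V_total = 266.1∠-69.7° V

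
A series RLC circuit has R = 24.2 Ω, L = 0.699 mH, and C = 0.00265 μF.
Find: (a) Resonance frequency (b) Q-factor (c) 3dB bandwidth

Step 1 — Resonance: ω₀ = 1/√(LC) = 1/√(0.000699·2.65e-09) = 7.347e+05 rad/s.
Step 2 — f₀ = ω₀/(2π) = 1.169e+05 Hz.
Step 3 — Series Q: Q = ω₀L/R = 7.347e+05·0.000699/24.2 = 21.22.
Step 4 — Bandwidth: Δω = ω₀/Q = 3.462e+04 rad/s; BW = Δω/(2π) = 5510 Hz.

(a) f₀ = 1.169e+05 Hz  (b) Q = 21.22  (c) BW = 5510 Hz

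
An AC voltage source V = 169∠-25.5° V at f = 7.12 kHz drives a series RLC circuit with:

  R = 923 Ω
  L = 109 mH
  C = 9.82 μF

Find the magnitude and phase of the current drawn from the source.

Step 1 — Angular frequency: ω = 2π·f = 2π·7120 = 4.474e+04 rad/s.
Step 2 — Component impedances:
  R: Z = R = 923 Ω
  L: Z = jωL = j·4.474e+04·0.109 = 0 + j4876 Ω
  C: Z = 1/(jωC) = -j/(ω·C) = 0 - j2.276 Ω
Step 3 — Series combination: Z_total = R + L + C = 923 + j4874 Ω = 4961∠79.3° Ω.
Step 4 — Source phasor: V = 169∠-25.5° V = 152.5 - j72.76 V.
Step 5 — Ohm's law: I = V / Z_total = (152.5 - j72.76) / (923 + j4874) = -0.008689 - j0.03294 A.
Step 6 — Convert to polar: |I| = 0.03407 A, ∠I = -104.8°.

I = 0.03407∠-104.8° A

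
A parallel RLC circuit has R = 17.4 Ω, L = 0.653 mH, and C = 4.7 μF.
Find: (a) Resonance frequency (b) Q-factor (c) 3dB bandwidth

Step 1 — Resonance: ω₀ = 1/√(LC) = 1/√(0.000653·4.7e-06) = 1.805e+04 rad/s.
Step 2 — f₀ = ω₀/(2π) = 2873 Hz.
Step 3 — Parallel Q: Q = R/(ω₀L) = 17.4/(1.805e+04·0.000653) = 1.476.
Step 4 — Bandwidth: Δω = ω₀/Q = 1.223e+04 rad/s; BW = Δω/(2π) = 1946 Hz.

(a) f₀ = 2873 Hz  (b) Q = 1.476  (c) BW = 1946 Hz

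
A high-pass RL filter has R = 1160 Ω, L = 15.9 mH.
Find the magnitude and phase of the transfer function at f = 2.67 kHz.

Step 1 — Angular frequency: ω = 2π·2670 = 1.678e+04 rad/s.
Step 2 — Transfer function: H(jω) = jωL/(R + jωL).
Step 3 — Numerator jωL = j·266.7; denominator R + jωL = 1160 + j266.7.
Step 4 — H = 0.05022 + j0.2184.
Step 5 — Magnitude: |H| = 0.2241 (-13.0 dB); phase: φ = 77.1°.

|H| = 0.2241 (-13.0 dB), φ = 77.1°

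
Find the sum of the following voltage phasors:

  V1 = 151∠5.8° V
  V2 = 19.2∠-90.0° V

Step 1 — Convert each phasor to rectangular form:
  V1 = 151·(cos(5.8°) + j·sin(5.8°)) = 150.2 + j15.26 V
  V2 = 19.2·(cos(-90.0°) + j·sin(-90.0°)) = 0 - j19.2 V
Step 2 — Sum components: V_total = 150.2 - j3.94 V.
Step 3 — Convert to polar: |V_total| = 150.3 V, ∠V_total = -1.5°.

V_total = 150.3∠-1.5° V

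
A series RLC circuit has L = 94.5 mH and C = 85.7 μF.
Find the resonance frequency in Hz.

Step 1 — Resonance condition Im(Z)=0 gives ω₀ = 1/√(LC).
Step 2 — ω₀ = 1/√(0.0945·8.57e-05) = 351.4 rad/s.
Step 3 — f₀ = ω₀/(2π) = 55.93 Hz.

f₀ = 55.93 Hz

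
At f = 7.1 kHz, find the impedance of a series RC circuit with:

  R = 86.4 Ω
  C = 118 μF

Step 1 — Angular frequency: ω = 2π·f = 2π·7100 = 4.461e+04 rad/s.
Step 2 — Component impedances:
  R: Z = R = 86.4 Ω
  C: Z = 1/(jωC) = -j/(ω·C) = 0 - j0.19 Ω
Step 3 — Series combination: Z_total = R + C = 86.4 - j0.19 Ω = 86.4∠-0.1° Ω.

Z = 86.4 - j0.19 Ω = 86.4∠-0.1° Ω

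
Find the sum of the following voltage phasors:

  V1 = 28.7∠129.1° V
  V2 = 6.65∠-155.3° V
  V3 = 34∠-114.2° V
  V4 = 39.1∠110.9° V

Step 1 — Convert each phasor to rectangular form:
  V1 = 28.7·(cos(129.1°) + j·sin(129.1°)) = -18.1 + j22.27 V
  V2 = 6.65·(cos(-155.3°) + j·sin(-155.3°)) = -6.042 - j2.779 V
  V3 = 34·(cos(-114.2°) + j·sin(-114.2°)) = -13.94 - j31.01 V
  V4 = 39.1·(cos(110.9°) + j·sin(110.9°)) = -13.95 + j36.53 V
Step 2 — Sum components: V_total = -52.03 + j25.01 V.
Step 3 — Convert to polar: |V_total| = 57.73 V, ∠V_total = 154.3°.

V_total = 57.73∠154.3° V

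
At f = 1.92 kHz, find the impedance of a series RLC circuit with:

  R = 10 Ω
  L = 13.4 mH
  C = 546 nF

Step 1 — Angular frequency: ω = 2π·f = 2π·1920 = 1.206e+04 rad/s.
Step 2 — Component impedances:
  R: Z = R = 10 Ω
  L: Z = jωL = j·1.206e+04·0.0134 = 0 + j161.7 Ω
  C: Z = 1/(jωC) = -j/(ω·C) = 0 - j151.8 Ω
Step 3 — Series combination: Z_total = R + L + C = 10 + j9.835 Ω = 14.03∠44.5° Ω.

Z = 10 + j9.835 Ω = 14.03∠44.5° Ω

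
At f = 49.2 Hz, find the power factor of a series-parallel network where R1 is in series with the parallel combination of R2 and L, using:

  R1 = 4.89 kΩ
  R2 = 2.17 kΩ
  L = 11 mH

Step 1 — Angular frequency: ω = 2π·f = 2π·49.2 = 309.1 rad/s.
Step 2 — Component impedances:
  R1: Z = R = 4890 Ω
  R2: Z = R = 2170 Ω
  L: Z = jωL = j·309.1·0.011 = 0 + j3.4 Ω
Step 3 — Parallel branch: R2 || L = 1/(1/R2 + 1/L) = 0.005329 + j3.4 Ω.
Step 4 — Series with R1: Z_total = R1 + (R2 || L) = 4890 + j3.4 Ω = 4890∠0.0° Ω.
Step 5 — Power factor: PF = cos(φ) = Re(Z)/|Z| = 4890/4890 = 1.
Step 6 — Type: Im(Z) = 3.4 ⇒ lagging (phase φ = 0.0°).

PF = 1 (lagging, φ = 0.0°)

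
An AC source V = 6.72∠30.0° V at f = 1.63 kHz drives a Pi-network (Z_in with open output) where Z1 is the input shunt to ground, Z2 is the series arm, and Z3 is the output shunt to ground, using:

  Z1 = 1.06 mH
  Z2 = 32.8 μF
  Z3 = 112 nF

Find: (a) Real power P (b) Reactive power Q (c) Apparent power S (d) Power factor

Step 1 — Angular frequency: ω = 2π·f = 2π·1630 = 1.024e+04 rad/s.
Step 2 — Component impedances:
  Z1: Z = jωL = j·1.024e+04·0.00106 = 0 + j10.86 Ω
  Z2: Z = 1/(jωC) = -j/(ω·C) = 0 - j2.977 Ω
  Z3: Z = 1/(jωC) = -j/(ω·C) = 0 - j871.8 Ω
Step 3 — With open output, the series arm Z2 and the output shunt Z3 appear in series to ground: Z2 + Z3 = 0 - j874.8 Ω.
Step 4 — Parallel with input shunt Z1: Z_in = Z1 || (Z2 + Z3) = 0 + j10.99 Ω = 10.99∠90.0° Ω.
Step 5 — Source phasor: V = 6.72∠30.0° V = 5.82 + j3.36 V.
Step 6 — Current: I = V / Z = 0.3057 - j0.5294 A = 0.6113∠-60.0° A.
Step 7 — Complex power: S = V·I* = 0 + j4.108 VA.
Step 8 — Real power: P = Re(S) = 0 W.
Step 9 — Reactive power: Q = Im(S) = 4.108 VAR.
Step 10 — Apparent power: |S| = 4.108 VA.
Step 11 — Power factor: PF = P/|S| = 0 (lagging).

(a) P = 0 W  (b) Q = 4.108 VAR  (c) S = 4.108 VA  (d) PF = 0 (lagging)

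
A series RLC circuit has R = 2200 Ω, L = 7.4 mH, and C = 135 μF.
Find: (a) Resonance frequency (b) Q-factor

Step 1 — Resonance condition Im(Z)=0 gives ω₀ = 1/√(LC).
Step 2 — ω₀ = 1/√(0.0074·0.000135) = 1001 rad/s.
Step 3 — f₀ = ω₀/(2π) = 159.2 Hz.
Step 4 — Series Q: Q = ω₀L/R = 1001·0.0074/2200 = 0.003365.

(a) f₀ = 159.2 Hz  (b) Q = 0.003365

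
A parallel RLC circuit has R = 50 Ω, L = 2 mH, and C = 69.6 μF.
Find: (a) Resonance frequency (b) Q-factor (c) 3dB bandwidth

Step 1 — Resonance: ω₀ = 1/√(LC) = 1/√(0.002·6.96e-05) = 2680 rad/s.
Step 2 — f₀ = ω₀/(2π) = 426.6 Hz.
Step 3 — Parallel Q: Q = R/(ω₀L) = 50/(2680·0.002) = 9.327.
Step 4 — Bandwidth: Δω = ω₀/Q = 287.4 rad/s; BW = Δω/(2π) = 45.73 Hz.

(a) f₀ = 426.6 Hz  (b) Q = 9.327  (c) BW = 45.73 Hz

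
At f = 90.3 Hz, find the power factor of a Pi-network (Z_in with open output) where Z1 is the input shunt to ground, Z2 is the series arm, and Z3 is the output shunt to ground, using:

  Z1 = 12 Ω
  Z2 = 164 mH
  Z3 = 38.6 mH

Step 1 — Angular frequency: ω = 2π·f = 2π·90.3 = 567.4 rad/s.
Step 2 — Component impedances:
  Z1: Z = R = 12 Ω
  Z2: Z = jωL = j·567.4·0.164 = 0 + j93.05 Ω
  Z3: Z = jωL = j·567.4·0.0386 = 0 + j21.9 Ω
Step 3 — With open output, the series arm Z2 and the output shunt Z3 appear in series to ground: Z2 + Z3 = 0 + j114.9 Ω.
Step 4 — Parallel with input shunt Z1: Z_in = Z1 || (Z2 + Z3) = 11.87 + j1.239 Ω = 11.94∠6.0° Ω.
Step 5 — Power factor: PF = cos(φ) = Re(Z)/|Z| = 11.871/11.935 = 0.9946.
Step 6 — Type: Im(Z) = 1.239 ⇒ lagging (phase φ = 6.0°).

PF = 0.9946 (lagging, φ = 6.0°)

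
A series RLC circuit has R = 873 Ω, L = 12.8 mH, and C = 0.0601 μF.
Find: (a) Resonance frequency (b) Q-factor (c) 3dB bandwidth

Step 1 — Resonance condition Im(Z)=0 gives ω₀ = 1/√(LC).
Step 2 — ω₀ = 1/√(0.0128·6.01e-08) = 3.605e+04 rad/s.
Step 3 — f₀ = ω₀/(2π) = 5738 Hz.
Step 4 — Series Q: Q = ω₀L/R = 3.605e+04·0.0128/873 = 0.5286.
Step 5 — 3dB bandwidth: Δω = ω₀/Q = 6.82e+04 rad/s; BW = Δω/(2π) = 1.085e+04 Hz.

(a) f₀ = 5738 Hz  (b) Q = 0.5286  (c) BW = 1.085e+04 Hz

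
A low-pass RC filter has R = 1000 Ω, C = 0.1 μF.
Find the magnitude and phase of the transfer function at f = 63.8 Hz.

Step 1 — Angular frequency: ω = 2π·63.8 = 400.9 rad/s.
Step 2 — Transfer function: H(jω) = 1/(1 + jωRC).
Step 3 — Denominator: 1 + jωRC = 1 + j·400.9·1000·1e-07 = 1 + j0.04009.
Step 4 — H = 0.9984 - j0.04002.
Step 5 — Magnitude: |H| = 0.9992 (-0.0 dB); phase: φ = -2.3°.

|H| = 0.9992 (-0.0 dB), φ = -2.3°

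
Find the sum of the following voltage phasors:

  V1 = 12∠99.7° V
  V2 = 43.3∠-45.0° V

Step 1 — Convert each phasor to rectangular form:
  V1 = 12·(cos(99.7°) + j·sin(99.7°)) = -2.022 + j11.83 V
  V2 = 43.3·(cos(-45.0°) + j·sin(-45.0°)) = 30.62 - j30.62 V
Step 2 — Sum components: V_total = 28.6 - j18.79 V.
Step 3 — Convert to polar: |V_total| = 34.22 V, ∠V_total = -33.3°.

V_total = 34.22∠-33.3° V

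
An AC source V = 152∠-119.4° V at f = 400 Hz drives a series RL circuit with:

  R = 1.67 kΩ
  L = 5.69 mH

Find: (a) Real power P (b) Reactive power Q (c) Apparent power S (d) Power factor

Step 1 — Angular frequency: ω = 2π·f = 2π·400 = 2513 rad/s.
Step 2 — Component impedances:
  R: Z = R = 1670 Ω
  L: Z = jωL = j·2513·0.00569 = 0 + j14.3 Ω
Step 3 — Series combination: Z_total = R + L = 1670 + j14.3 Ω = 1670∠0.5° Ω.
Step 4 — Source phasor: V = 152∠-119.4° V = -74.62 - j132.4 V.
Step 5 — Current: I = V / Z = -0.04536 - j0.07891 A = 0.09101∠-119.9° A.
Step 6 — Complex power: S = V·I* = 13.83 + j0.1185 VA.
Step 7 — Real power: P = Re(S) = 13.83 W.
Step 8 — Reactive power: Q = Im(S) = 0.1185 VAR.
Step 9 — Apparent power: |S| = 13.83 VA.
Step 10 — Power factor: PF = P/|S| = 1 (lagging).

(a) P = 13.83 W  (b) Q = 0.1185 VAR  (c) S = 13.83 VA  (d) PF = 1 (lagging)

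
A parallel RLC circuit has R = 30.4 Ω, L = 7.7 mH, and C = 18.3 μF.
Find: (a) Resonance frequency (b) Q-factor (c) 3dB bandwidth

Step 1 — Resonance: ω₀ = 1/√(LC) = 1/√(0.0077·1.83e-05) = 2664 rad/s.
Step 2 — f₀ = ω₀/(2π) = 424 Hz.
Step 3 — Parallel Q: Q = R/(ω₀L) = 30.4/(2664·0.0077) = 1.482.
Step 4 — Bandwidth: Δω = ω₀/Q = 1798 rad/s; BW = Δω/(2π) = 286.1 Hz.

(a) f₀ = 424 Hz  (b) Q = 1.482  (c) BW = 286.1 Hz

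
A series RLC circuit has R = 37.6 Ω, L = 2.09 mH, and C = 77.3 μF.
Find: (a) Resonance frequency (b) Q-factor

Step 1 — Resonance condition Im(Z)=0 gives ω₀ = 1/√(LC).
Step 2 — ω₀ = 1/√(0.00209·7.73e-05) = 2488 rad/s.
Step 3 — f₀ = ω₀/(2π) = 396 Hz.
Step 4 — Series Q: Q = ω₀L/R = 2488·0.00209/37.6 = 0.1383.

(a) f₀ = 396 Hz  (b) Q = 0.1383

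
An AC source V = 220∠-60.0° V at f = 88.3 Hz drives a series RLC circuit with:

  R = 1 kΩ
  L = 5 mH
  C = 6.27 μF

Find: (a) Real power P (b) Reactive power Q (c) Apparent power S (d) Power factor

Step 1 — Angular frequency: ω = 2π·f = 2π·88.3 = 554.8 rad/s.
Step 2 — Component impedances:
  R: Z = R = 1000 Ω
  L: Z = jωL = j·554.8·0.005 = 0 + j2.774 Ω
  C: Z = 1/(jωC) = -j/(ω·C) = 0 - j287.5 Ω
Step 3 — Series combination: Z_total = R + L + C = 1000 - j284.7 Ω = 1040∠-15.9° Ω.
Step 4 — Source phasor: V = 220∠-60.0° V = 110 - j190.5 V.
Step 5 — Current: I = V / Z = 0.1519 - j0.1473 A = 0.2116∠-44.1° A.
Step 6 — Complex power: S = V·I* = 44.77 - j12.75 VA.
Step 7 — Real power: P = Re(S) = 44.77 W.
Step 8 — Reactive power: Q = Im(S) = -12.75 VAR.
Step 9 — Apparent power: |S| = 46.55 VA.
Step 10 — Power factor: PF = P/|S| = 0.9618 (leading).

(a) P = 44.77 W  (b) Q = -12.75 VAR  (c) S = 46.55 VA  (d) PF = 0.9618 (leading)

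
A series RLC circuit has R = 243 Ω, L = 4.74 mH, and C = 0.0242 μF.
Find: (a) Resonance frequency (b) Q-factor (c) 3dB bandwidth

Step 1 — Resonance: ω₀ = 1/√(LC) = 1/√(0.00474·2.42e-08) = 9.337e+04 rad/s.
Step 2 — f₀ = ω₀/(2π) = 1.486e+04 Hz.
Step 3 — Series Q: Q = ω₀L/R = 9.337e+04·0.00474/243 = 1.821.
Step 4 — Bandwidth: Δω = ω₀/Q = 5.127e+04 rad/s; BW = Δω/(2π) = 8159 Hz.

(a) f₀ = 1.486e+04 Hz  (b) Q = 1.821  (c) BW = 8159 Hz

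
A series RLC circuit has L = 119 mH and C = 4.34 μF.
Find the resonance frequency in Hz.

Step 1 — Resonance condition Im(Z)=0 gives ω₀ = 1/√(LC).
Step 2 — ω₀ = 1/√(0.119·4.34e-06) = 1391 rad/s.
Step 3 — f₀ = ω₀/(2π) = 221.5 Hz.

f₀ = 221.5 Hz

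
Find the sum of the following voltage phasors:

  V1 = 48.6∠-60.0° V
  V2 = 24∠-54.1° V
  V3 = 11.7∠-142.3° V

Step 1 — Convert each phasor to rectangular form:
  V1 = 48.6·(cos(-60.0°) + j·sin(-60.0°)) = 24.3 - j42.09 V
  V2 = 24·(cos(-54.1°) + j·sin(-54.1°)) = 14.07 - j19.44 V
  V3 = 11.7·(cos(-142.3°) + j·sin(-142.3°)) = -9.257 - j7.155 V
Step 2 — Sum components: V_total = 29.12 - j68.68 V.
Step 3 — Convert to polar: |V_total| = 74.6 V, ∠V_total = -67.0°.

V_total = 74.6∠-67.0° V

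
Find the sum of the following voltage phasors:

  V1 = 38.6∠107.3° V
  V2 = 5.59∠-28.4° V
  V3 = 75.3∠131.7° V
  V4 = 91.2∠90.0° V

Step 1 — Convert each phasor to rectangular form:
  V1 = 38.6·(cos(107.3°) + j·sin(107.3°)) = -11.48 + j36.85 V
  V2 = 5.59·(cos(-28.4°) + j·sin(-28.4°)) = 4.917 - j2.659 V
  V3 = 75.3·(cos(131.7°) + j·sin(131.7°)) = -50.09 + j56.22 V
  V4 = 91.2·(cos(90.0°) + j·sin(90.0°)) = 0 + j91.2 V
Step 2 — Sum components: V_total = -56.65 + j181.6 V.
Step 3 — Convert to polar: |V_total| = 190.2 V, ∠V_total = 107.3°.

V_total = 190.2∠107.3° V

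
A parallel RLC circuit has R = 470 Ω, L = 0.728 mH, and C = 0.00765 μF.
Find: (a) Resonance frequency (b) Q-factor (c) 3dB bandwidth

Step 1 — Resonance: ω₀ = 1/√(LC) = 1/√(0.000728·7.65e-09) = 4.237e+05 rad/s.
Step 2 — f₀ = ω₀/(2π) = 6.744e+04 Hz.
Step 3 — Parallel Q: Q = R/(ω₀L) = 470/(4.237e+05·0.000728) = 1.524.
Step 4 — Bandwidth: Δω = ω₀/Q = 2.781e+05 rad/s; BW = Δω/(2π) = 4.427e+04 Hz.

(a) f₀ = 6.744e+04 Hz  (b) Q = 1.524  (c) BW = 4.427e+04 Hz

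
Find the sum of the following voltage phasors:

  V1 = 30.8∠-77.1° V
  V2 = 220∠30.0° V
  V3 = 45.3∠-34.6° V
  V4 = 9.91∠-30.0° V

Step 1 — Convert each phasor to rectangular form:
  V1 = 30.8·(cos(-77.1°) + j·sin(-77.1°)) = 6.876 - j30.02 V
  V2 = 220·(cos(30.0°) + j·sin(30.0°)) = 190.5 + j110 V
  V3 = 45.3·(cos(-34.6°) + j·sin(-34.6°)) = 37.29 - j25.72 V
  V4 = 9.91·(cos(-30.0°) + j·sin(-30.0°)) = 8.582 - j4.955 V
Step 2 — Sum components: V_total = 243.3 + j49.3 V.
Step 3 — Convert to polar: |V_total| = 248.2 V, ∠V_total = 11.5°.

V_total = 248.2∠11.5° V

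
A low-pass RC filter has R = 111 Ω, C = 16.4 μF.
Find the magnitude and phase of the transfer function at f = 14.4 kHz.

Step 1 — Angular frequency: ω = 2π·1.44e+04 = 9.048e+04 rad/s.
Step 2 — Transfer function: H(jω) = 1/(1 + jωRC).
Step 3 — Denominator: 1 + jωRC = 1 + j·9.048e+04·111·1.64e-05 = 1 + j164.7.
Step 4 — H = 3.686e-05 - j0.006071.
Step 5 — Magnitude: |H| = 0.006071 (-44.3 dB); phase: φ = -89.7°.

|H| = 0.006071 (-44.3 dB), φ = -89.7°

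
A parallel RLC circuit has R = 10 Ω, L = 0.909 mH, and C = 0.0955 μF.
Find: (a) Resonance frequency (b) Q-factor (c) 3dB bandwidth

Step 1 — Resonance: ω₀ = 1/√(LC) = 1/√(0.000909·9.55e-08) = 1.073e+05 rad/s.
Step 2 — f₀ = ω₀/(2π) = 1.708e+04 Hz.
Step 3 — Parallel Q: Q = R/(ω₀L) = 10/(1.073e+05·0.000909) = 0.1025.
Step 4 — Bandwidth: Δω = ω₀/Q = 1.047e+06 rad/s; BW = Δω/(2π) = 1.667e+05 Hz.

(a) f₀ = 1.708e+04 Hz  (b) Q = 0.1025  (c) BW = 1.667e+05 Hz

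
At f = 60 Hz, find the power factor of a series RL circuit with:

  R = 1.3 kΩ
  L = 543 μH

Step 1 — Angular frequency: ω = 2π·f = 2π·60 = 377 rad/s.
Step 2 — Component impedances:
  R: Z = R = 1300 Ω
  L: Z = jωL = j·377·0.000543 = 0 + j0.2047 Ω
Step 3 — Series combination: Z_total = R + L = 1300 + j0.2047 Ω = 1300∠0.0° Ω.
Step 4 — Power factor: PF = cos(φ) = Re(Z)/|Z| = 1300/1300 = 1.
Step 5 — Type: Im(Z) = 0.2047 ⇒ lagging (phase φ = 0.0°).

PF = 1 (lagging, φ = 0.0°)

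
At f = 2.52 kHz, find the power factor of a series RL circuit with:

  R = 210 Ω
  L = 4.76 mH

Step 1 — Angular frequency: ω = 2π·f = 2π·2520 = 1.583e+04 rad/s.
Step 2 — Component impedances:
  R: Z = R = 210 Ω
  L: Z = jωL = j·1.583e+04·0.00476 = 0 + j75.37 Ω
Step 3 — Series combination: Z_total = R + L = 210 + j75.37 Ω = 223.1∠19.7° Ω.
Step 4 — Power factor: PF = cos(φ) = Re(Z)/|Z| = 210/223.12 = 0.9412.
Step 5 — Type: Im(Z) = 75.37 ⇒ lagging (phase φ = 19.7°).

PF = 0.9412 (lagging, φ = 19.7°)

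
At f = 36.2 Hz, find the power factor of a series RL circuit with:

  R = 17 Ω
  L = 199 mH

Step 1 — Angular frequency: ω = 2π·f = 2π·36.2 = 227.5 rad/s.
Step 2 — Component impedances:
  R: Z = R = 17 Ω
  L: Z = jωL = j·227.5·0.199 = 0 + j45.26 Ω
Step 3 — Series combination: Z_total = R + L = 17 + j45.26 Ω = 48.35∠69.4° Ω.
Step 4 — Power factor: PF = cos(φ) = Re(Z)/|Z| = 17/48.35 = 0.3516.
Step 5 — Type: Im(Z) = 45.26 ⇒ lagging (phase φ = 69.4°).

PF = 0.3516 (lagging, φ = 69.4°)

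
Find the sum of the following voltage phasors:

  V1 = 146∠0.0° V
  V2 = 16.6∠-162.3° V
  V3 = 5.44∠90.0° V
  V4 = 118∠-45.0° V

Step 1 — Convert each phasor to rectangular form:
  V1 = 146·(cos(0.0°) + j·sin(0.0°)) = 146 V
  V2 = 16.6·(cos(-162.3°) + j·sin(-162.3°)) = -15.81 - j5.047 V
  V3 = 5.44·(cos(90.0°) + j·sin(90.0°)) = 0 + j5.44 V
  V4 = 118·(cos(-45.0°) + j·sin(-45.0°)) = 83.44 - j83.44 V
Step 2 — Sum components: V_total = 213.6 - j83.05 V.
Step 3 — Convert to polar: |V_total| = 229.2 V, ∠V_total = -21.2°.

V_total = 229.2∠-21.2° V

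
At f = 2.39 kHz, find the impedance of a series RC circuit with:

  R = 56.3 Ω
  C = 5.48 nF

Step 1 — Angular frequency: ω = 2π·f = 2π·2390 = 1.502e+04 rad/s.
Step 2 — Component impedances:
  R: Z = R = 56.3 Ω
  C: Z = 1/(jωC) = -j/(ω·C) = 0 - j1.215e+04 Ω
Step 3 — Series combination: Z_total = R + C = 56.3 - j1.215e+04 Ω = 1.215e+04∠-89.7° Ω.

Z = 56.3 - j1.215e+04 Ω = 1.215e+04∠-89.7° Ω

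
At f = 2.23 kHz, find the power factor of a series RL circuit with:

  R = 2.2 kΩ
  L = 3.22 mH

Step 1 — Angular frequency: ω = 2π·f = 2π·2230 = 1.401e+04 rad/s.
Step 2 — Component impedances:
  R: Z = R = 2200 Ω
  L: Z = jωL = j·1.401e+04·0.00322 = 0 + j45.12 Ω
Step 3 — Series combination: Z_total = R + L = 2200 + j45.12 Ω = 2200∠1.2° Ω.
Step 4 — Power factor: PF = cos(φ) = Re(Z)/|Z| = 2200/2200.5 = 0.9998.
Step 5 — Type: Im(Z) = 45.12 ⇒ lagging (phase φ = 1.2°).

PF = 0.9998 (lagging, φ = 1.2°)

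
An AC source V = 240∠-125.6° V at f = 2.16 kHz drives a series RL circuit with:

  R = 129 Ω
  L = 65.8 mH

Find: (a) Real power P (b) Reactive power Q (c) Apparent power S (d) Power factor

Step 1 — Angular frequency: ω = 2π·f = 2π·2160 = 1.357e+04 rad/s.
Step 2 — Component impedances:
  R: Z = R = 129 Ω
  L: Z = jωL = j·1.357e+04·0.0658 = 0 + j893 Ω
Step 3 — Series combination: Z_total = R + L = 129 + j893 Ω = 902.3∠81.8° Ω.
Step 4 — Source phasor: V = 240∠-125.6° V = -139.7 - j195.1 V.
Step 5 — Current: I = V / Z = -0.2362 + j0.1223 A = 0.266∠152.6° A.
Step 6 — Complex power: S = V·I* = 9.127 + j63.18 VA.
Step 7 — Real power: P = Re(S) = 9.127 W.
Step 8 — Reactive power: Q = Im(S) = 63.18 VAR.
Step 9 — Apparent power: |S| = 63.84 VA.
Step 10 — Power factor: PF = P/|S| = 0.143 (lagging).

(a) P = 9.127 W  (b) Q = 63.18 VAR  (c) S = 63.84 VA  (d) PF = 0.143 (lagging)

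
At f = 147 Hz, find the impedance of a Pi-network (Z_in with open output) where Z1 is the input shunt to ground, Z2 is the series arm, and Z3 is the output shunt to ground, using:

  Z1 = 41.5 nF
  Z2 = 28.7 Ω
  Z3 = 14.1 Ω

Step 1 — Angular frequency: ω = 2π·f = 2π·147 = 923.6 rad/s.
Step 2 — Component impedances:
  Z1: Z = 1/(jωC) = -j/(ω·C) = 0 - j2.609e+04 Ω
  Z2: Z = R = 28.7 Ω
  Z3: Z = R = 14.1 Ω
Step 3 — With open output, the series arm Z2 and the output shunt Z3 appear in series to ground: Z2 + Z3 = 42.8 Ω.
Step 4 — Parallel with input shunt Z1: Z_in = Z1 || (Z2 + Z3) = 42.8 - j0.07022 Ω = 42.8∠-0.1° Ω.

Z = 42.8 - j0.07022 Ω = 42.8∠-0.1° Ω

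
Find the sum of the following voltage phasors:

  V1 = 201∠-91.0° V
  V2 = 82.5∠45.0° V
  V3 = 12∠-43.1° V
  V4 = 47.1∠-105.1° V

Step 1 — Convert each phasor to rectangular form:
  V1 = 201·(cos(-91.0°) + j·sin(-91.0°)) = -3.508 - j201 V
  V2 = 82.5·(cos(45.0°) + j·sin(45.0°)) = 58.34 + j58.34 V
  V3 = 12·(cos(-43.1°) + j·sin(-43.1°)) = 8.762 - j8.199 V
  V4 = 47.1·(cos(-105.1°) + j·sin(-105.1°)) = -12.27 - j45.47 V
Step 2 — Sum components: V_total = 51.32 - j196.3 V.
Step 3 — Convert to polar: |V_total| = 202.9 V, ∠V_total = -75.3°.

V_total = 202.9∠-75.3° V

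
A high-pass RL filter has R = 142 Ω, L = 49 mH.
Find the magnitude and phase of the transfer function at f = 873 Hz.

Step 1 — Angular frequency: ω = 2π·873 = 5485 rad/s.
Step 2 — Transfer function: H(jω) = jωL/(R + jωL).
Step 3 — Numerator jωL = j·268.8; denominator R + jωL = 142 + j268.8.
Step 4 — H = 0.7818 + j0.413.
Step 5 — Magnitude: |H| = 0.8842 (-1.1 dB); phase: φ = 27.8°.

|H| = 0.8842 (-1.1 dB), φ = 27.8°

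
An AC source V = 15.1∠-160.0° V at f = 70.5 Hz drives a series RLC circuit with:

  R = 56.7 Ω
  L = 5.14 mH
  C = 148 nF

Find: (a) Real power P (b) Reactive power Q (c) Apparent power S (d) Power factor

Step 1 — Angular frequency: ω = 2π·f = 2π·70.5 = 443 rad/s.
Step 2 — Component impedances:
  R: Z = R = 56.7 Ω
  L: Z = jωL = j·443·0.00514 = 0 + j2.277 Ω
  C: Z = 1/(jωC) = -j/(ω·C) = 0 - j1.525e+04 Ω
Step 3 — Series combination: Z_total = R + L + C = 56.7 - j1.525e+04 Ω = 1.525e+04∠-89.8° Ω.
Step 4 — Source phasor: V = 15.1∠-160.0° V = -14.19 - j5.165 V.
Step 5 — Current: I = V / Z = 0.0003352 - j0.0009316 A = 0.0009901∠-70.2° A.
Step 6 — Complex power: S = V·I* = 5.558e-05 - j0.01495 VA.
Step 7 — Real power: P = Re(S) = 5.558e-05 W.
Step 8 — Reactive power: Q = Im(S) = -0.01495 VAR.
Step 9 — Apparent power: |S| = 0.01495 VA.
Step 10 — Power factor: PF = P/|S| = 0.003718 (leading).

(a) P = 5.558e-05 W  (b) Q = -0.01495 VAR  (c) S = 0.01495 VA  (d) PF = 0.003718 (leading)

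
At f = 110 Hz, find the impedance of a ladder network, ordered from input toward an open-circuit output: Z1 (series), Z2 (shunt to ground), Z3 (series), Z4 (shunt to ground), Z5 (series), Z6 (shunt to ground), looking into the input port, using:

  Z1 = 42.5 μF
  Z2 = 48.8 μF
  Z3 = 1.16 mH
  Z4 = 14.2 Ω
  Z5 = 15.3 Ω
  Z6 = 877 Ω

Step 1 — Angular frequency: ω = 2π·f = 2π·110 = 691.2 rad/s.
Step 2 — Component impedances:
  Z1: Z = 1/(jωC) = -j/(ω·C) = 0 - j34.04 Ω
  Z2: Z = 1/(jωC) = -j/(ω·C) = 0 - j29.65 Ω
  Z3: Z = jωL = j·691.2·0.00116 = 0 + j0.8017 Ω
  Z4: Z = R = 14.2 Ω
  Z5: Z = R = 15.3 Ω
  Z6: Z = R = 877 Ω
Step 3 — Ladder network (open output): work backward from the far end, alternating series and parallel combinations. Z_in = 11.96 - j39.01 Ω = 40.81∠-73.0° Ω.

Z = 11.96 - j39.01 Ω = 40.81∠-73.0° Ω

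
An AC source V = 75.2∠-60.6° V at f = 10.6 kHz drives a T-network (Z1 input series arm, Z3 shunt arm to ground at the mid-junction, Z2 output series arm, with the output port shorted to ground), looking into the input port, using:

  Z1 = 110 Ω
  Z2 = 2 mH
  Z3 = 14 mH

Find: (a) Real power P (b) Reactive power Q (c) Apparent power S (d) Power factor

Step 1 — Angular frequency: ω = 2π·f = 2π·1.06e+04 = 6.66e+04 rad/s.
Step 2 — Component impedances:
  Z1: Z = R = 110 Ω
  Z2: Z = jωL = j·6.66e+04·0.002 = 0 + j133.2 Ω
  Z3: Z = jωL = j·6.66e+04·0.014 = 0 + j932.4 Ω
Step 3 — With the output port shorted to ground, the output series arm Z2 runs from the junction to ground; the shunt arm Z3 also runs from the junction to ground. They appear in parallel: Z3 || Z2 = 0 + j116.6 Ω.
Step 4 — Series with input arm Z1: Z_in = Z1 + (Z3 || Z2) = 110 + j116.6 Ω = 160.3∠46.7° Ω.
Step 5 — Source phasor: V = 75.2∠-60.6° V = 36.92 - j65.52 V.
Step 6 — Current: I = V / Z = -0.1392 - j0.4481 A = 0.4692∠-107.3° A.
Step 7 — Complex power: S = V·I* = 24.22 + j25.66 VA.
Step 8 — Real power: P = Re(S) = 24.22 W.
Step 9 — Reactive power: Q = Im(S) = 25.66 VAR.
Step 10 — Apparent power: |S| = 35.29 VA.
Step 11 — Power factor: PF = P/|S| = 0.6864 (lagging).

(a) P = 24.22 W  (b) Q = 25.66 VAR  (c) S = 35.29 VA  (d) PF = 0.6864 (lagging)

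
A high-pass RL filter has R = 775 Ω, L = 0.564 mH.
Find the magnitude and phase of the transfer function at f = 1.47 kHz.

Step 1 — Angular frequency: ω = 2π·1470 = 9236 rad/s.
Step 2 — Transfer function: H(jω) = jωL/(R + jωL).
Step 3 — Numerator jωL = j·5.209; denominator R + jωL = 775 + j5.209.
Step 4 — H = 4.518e-05 + j0.006721.
Step 5 — Magnitude: |H| = 0.006721 (-43.5 dB); phase: φ = 89.6°.

|H| = 0.006721 (-43.5 dB), φ = 89.6°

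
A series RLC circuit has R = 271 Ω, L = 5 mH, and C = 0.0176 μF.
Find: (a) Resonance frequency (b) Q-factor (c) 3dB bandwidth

Step 1 — Resonance condition Im(Z)=0 gives ω₀ = 1/√(LC).
Step 2 — ω₀ = 1/√(0.005·1.76e-08) = 1.066e+05 rad/s.
Step 3 — f₀ = ω₀/(2π) = 1.697e+04 Hz.
Step 4 — Series Q: Q = ω₀L/R = 1.066e+05·0.005/271 = 1.967.
Step 5 — 3dB bandwidth: Δω = ω₀/Q = 5.42e+04 rad/s; BW = Δω/(2π) = 8626 Hz.

(a) f₀ = 1.697e+04 Hz  (b) Q = 1.967  (c) BW = 8626 Hz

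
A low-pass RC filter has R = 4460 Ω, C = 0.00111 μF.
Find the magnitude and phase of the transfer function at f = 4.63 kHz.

Step 1 — Angular frequency: ω = 2π·4630 = 2.909e+04 rad/s.
Step 2 — Transfer function: H(jω) = 1/(1 + jωRC).
Step 3 — Denominator: 1 + jωRC = 1 + j·2.909e+04·4460·1.11e-09 = 1 + j0.144.
Step 4 — H = 0.9797 - j0.1411.
Step 5 — Magnitude: |H| = 0.9898 (-0.1 dB); phase: φ = -8.2°.

|H| = 0.9898 (-0.1 dB), φ = -8.2°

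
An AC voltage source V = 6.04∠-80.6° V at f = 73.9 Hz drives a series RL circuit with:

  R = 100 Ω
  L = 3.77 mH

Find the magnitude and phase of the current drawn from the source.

Step 1 — Angular frequency: ω = 2π·f = 2π·73.9 = 464.3 rad/s.
Step 2 — Component impedances:
  R: Z = R = 100 Ω
  L: Z = jωL = j·464.3·0.00377 = 0 + j1.751 Ω
Step 3 — Series combination: Z_total = R + L = 100 + j1.751 Ω = 100∠1.0° Ω.
Step 4 — Source phasor: V = 6.04∠-80.6° V = 0.9865 - j5.959 V.
Step 5 — Ohm's law: I = V / Z_total = (0.9865 - j5.959) / (100 + j1.751) = 0.008819 - j0.05974 A.
Step 6 — Convert to polar: |I| = 0.06039 A, ∠I = -81.6°.

I = 0.06039∠-81.6° A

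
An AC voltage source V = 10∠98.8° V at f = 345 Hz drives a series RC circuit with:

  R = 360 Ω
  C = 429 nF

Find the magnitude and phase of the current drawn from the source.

Step 1 — Angular frequency: ω = 2π·f = 2π·345 = 2168 rad/s.
Step 2 — Component impedances:
  R: Z = R = 360 Ω
  C: Z = 1/(jωC) = -j/(ω·C) = 0 - j1075 Ω
Step 3 — Series combination: Z_total = R + C = 360 - j1075 Ω = 1134∠-71.5° Ω.
Step 4 — Source phasor: V = 10∠98.8° V = -1.53 + j9.882 V.
Step 5 — Ohm's law: I = V / Z_total = (-1.53 + j9.882) / (360 - j1075) = -0.008692 + j0.001487 A.
Step 6 — Convert to polar: |I| = 0.008818 A, ∠I = 170.3°.

I = 0.008818∠170.3° A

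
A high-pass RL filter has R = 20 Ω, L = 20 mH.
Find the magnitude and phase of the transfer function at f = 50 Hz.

Step 1 — Angular frequency: ω = 2π·50 = 314.2 rad/s.
Step 2 — Transfer function: H(jω) = jωL/(R + jωL).
Step 3 — Numerator jωL = j·6.283; denominator R + jωL = 20 + j6.283.
Step 4 — H = 0.08983 + j0.2859.
Step 5 — Magnitude: |H| = 0.2997 (-10.5 dB); phase: φ = 72.6°.

|H| = 0.2997 (-10.5 dB), φ = 72.6°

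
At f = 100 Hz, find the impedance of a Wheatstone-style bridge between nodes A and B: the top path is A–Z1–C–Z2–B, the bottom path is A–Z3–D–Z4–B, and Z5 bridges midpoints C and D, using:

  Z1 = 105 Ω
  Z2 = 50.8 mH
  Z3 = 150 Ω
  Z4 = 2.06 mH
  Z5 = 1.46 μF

Step 1 — Angular frequency: ω = 2π·f = 2π·100 = 628.3 rad/s.
Step 2 — Component impedances:
  Z1: Z = R = 105 Ω
  Z2: Z = jωL = j·628.3·0.0508 = 0 + j31.92 Ω
  Z3: Z = R = 150 Ω
  Z4: Z = jωL = j·628.3·0.00206 = 0 + j1.294 Ω
  Z5: Z = 1/(jωC) = -j/(ω·C) = 0 - j1090 Ω
Step 3 — Bridge requires nodal analysis (the Z5 bridge couples midpoints C and D, so the two paths cannot be reduced to a simple series/parallel combination). Setting node B to ground and injecting 1 A at node A, the 3-node admittance system at A, C, D solves to V_A = Z_AB = 63.13 + j11.4 Ω = 64.15∠10.2° Ω.

Z = 63.13 + j11.4 Ω = 64.15∠10.2° Ω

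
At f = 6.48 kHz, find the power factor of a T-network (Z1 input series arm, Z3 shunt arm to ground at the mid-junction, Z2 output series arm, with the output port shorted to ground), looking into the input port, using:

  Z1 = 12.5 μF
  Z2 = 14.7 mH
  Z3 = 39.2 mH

Step 1 — Angular frequency: ω = 2π·f = 2π·6480 = 4.072e+04 rad/s.
Step 2 — Component impedances:
  Z1: Z = 1/(jωC) = -j/(ω·C) = 0 - j1.965 Ω
  Z2: Z = jωL = j·4.072e+04·0.0147 = 0 + j598.5 Ω
  Z3: Z = jωL = j·4.072e+04·0.0392 = 0 + j1596 Ω
Step 3 — With the output port shorted to ground, the output series arm Z2 runs from the junction to ground; the shunt arm Z3 also runs from the junction to ground. They appear in parallel: Z3 || Z2 = 0 + j435.3 Ω.
Step 4 — Series with input arm Z1: Z_in = Z1 + (Z3 || Z2) = 0 + j433.3 Ω = 433.3∠90.0° Ω.
Step 5 — Power factor: PF = cos(φ) = Re(Z)/|Z| = 0/433.3 = 0.
Step 6 — Type: Im(Z) = 433.3 ⇒ lagging (phase φ = 90.0°).

PF = 0 (lagging, φ = 90.0°)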